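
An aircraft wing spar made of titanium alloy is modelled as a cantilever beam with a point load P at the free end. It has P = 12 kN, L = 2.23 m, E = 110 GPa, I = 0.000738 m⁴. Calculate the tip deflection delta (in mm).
Model: a cantilever beam with a point load P at the free end, so delta = (P·L^3) / (3·E·I).
Convert to SI units:
  P = 12 kN = 12000 N
  E = 110 GPa = 1.1 × 10¹¹ Pa
Substitute:
  delta = (12000 × 2.23^3) / (3 × (1.1 × 10¹¹) × 0.000738)
  delta = 0.0005464 m
Convert: delta = 0.0005464 m = 0.5464 mm
Final answer: delta = 0.5464 mm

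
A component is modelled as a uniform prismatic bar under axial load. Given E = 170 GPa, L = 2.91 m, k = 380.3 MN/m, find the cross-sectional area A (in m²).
Model: a uniform prismatic bar under axial load, so k = (A·E) / L.
Solve for A: A = (k·L) / E.
Convert to SI units:
  E = 170 GPa = 1.7 × 10¹¹ Pa
  k = 380.3 MN/m = 3.803 × 10⁸ N/m
Substitute:
  A = ((3.803 × 10⁸) × 2.91) / (1.7 × 10¹¹)
  A = 0.00651 m²
Final answer: A = 0.00651 m²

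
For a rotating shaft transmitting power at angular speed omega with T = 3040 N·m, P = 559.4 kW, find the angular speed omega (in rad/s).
Model: a rotating shaft transmitting power at angular speed omega, so P = T·omega.
Solve for omega: omega = P / T.
Convert to SI units:
  P = 559.4 kW = 559400 W
Substitute:
  omega = 559400 / 3040
  omega = 184 rad/s
Final answer: omega = 184 rad/s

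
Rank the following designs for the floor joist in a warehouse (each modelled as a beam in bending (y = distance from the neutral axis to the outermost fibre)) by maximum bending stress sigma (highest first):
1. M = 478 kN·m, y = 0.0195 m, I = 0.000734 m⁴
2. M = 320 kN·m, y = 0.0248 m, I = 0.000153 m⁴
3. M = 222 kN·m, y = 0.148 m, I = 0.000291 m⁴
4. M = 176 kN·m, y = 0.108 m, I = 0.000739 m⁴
Model: a beam in bending (y = distance from the neutral axis to the outermost fibre), so sigma = (M·y) / I (SI units).
  Case 1: sigma = (478000 × 0.0195) / 0.000734 = 1.27 × 10⁷ Pa = 12.7 MPa
  Case 2: sigma = (320000 × 0.0248) / 0.000153 = 5.187 × 10⁷ Pa = 51.87 MPa
  Case 3: sigma = (222000 × 0.148) / 0.000291 = 1.129 × 10⁸ Pa = 112.9 MPa
  Case 4: sigma = (176000 × 0.108) / 0.000739 = 2.572 × 10⁷ Pa = 25.72 MPa
Ordering: 112.9 MPa (case 3) > 51.87 MPa (case 2) > 25.72 MPa (case 4) > 12.7 MPa (case 1)
Final answer: 3, 2, 4, 1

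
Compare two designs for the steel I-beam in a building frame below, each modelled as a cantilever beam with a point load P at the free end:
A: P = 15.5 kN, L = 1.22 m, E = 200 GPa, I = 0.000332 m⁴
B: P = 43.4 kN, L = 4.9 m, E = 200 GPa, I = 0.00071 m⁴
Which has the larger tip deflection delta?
Model: a cantilever beam with a point load P at the free end, so delta = (P·L^3) / (3·E·I) (SI units).
  A: delta = (15500 × 1.22^3) / (3 × (2 × 10¹¹) × 0.000332) = 0.0001413 m = 0.1413 mm
  B: delta = (43400 × 4.9^3) / (3 × (2 × 10¹¹) × 0.00071) = 0.01199 m = 11.99 mm
11.99 mm > 0.1413 mm, so B is larger.
Final answer: B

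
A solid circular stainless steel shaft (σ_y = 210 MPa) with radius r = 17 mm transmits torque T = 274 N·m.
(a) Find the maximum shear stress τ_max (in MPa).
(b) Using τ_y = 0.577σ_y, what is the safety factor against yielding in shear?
(a) For a solid circular shaft, τ_max = T·r/J with J = π·r^4/2, i.e. τ_max = 2·T / (π·r^3). Convert r = 17 mm = 0.017 m.
  τ_max = (2 × 274) / (π × 0.017^3) = 3.55 × 10⁷ Pa = 35.5 MPa
(b) τ_y = 0.577 × 210 = 121.17 MPa
  SF = τ_y/τ_max = 121.17 / 35.5 = 3.413
Final answer: (a) τ_max = 35.5 MPa, (b) SF = 3.413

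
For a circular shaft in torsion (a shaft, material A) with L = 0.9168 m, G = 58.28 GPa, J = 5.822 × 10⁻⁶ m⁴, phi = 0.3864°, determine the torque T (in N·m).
Model: a circular shaft in torsion, so phi = (T·L) / (G·J).
Solve for T: T = (phi·G·J) / L.
Convert to SI units:
  G = 58.28 GPa = 5.828 × 10¹⁰ Pa
  phi = 0.3864° = 0.006744 rad
Substitute:
  T = (0.006744 × (5.828 × 10¹⁰) × (5.822 × 10⁻⁶)) / 0.9168
  T = 2496 N·m
Final answer: T = 2496 N·m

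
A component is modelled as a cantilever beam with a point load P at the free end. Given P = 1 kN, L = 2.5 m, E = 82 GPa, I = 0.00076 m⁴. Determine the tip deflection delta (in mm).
Model: a cantilever beam with a point load P at the free end, so delta = (P·L^3) / (3·E·I).
Convert to SI units:
  P = 1 kN = 1000 N
  E = 82 GPa = 8.2 × 10¹⁰ Pa
Substitute:
  delta = (1000 × 2.5^3) / (3 × (8.2 × 10¹⁰) × 0.00076)
  delta = 8.357 × 10⁻⁵ m
Convert: delta = 8.357 × 10⁻⁵ m = 0.08357 mm
Final answer: delta = 0.08357 mm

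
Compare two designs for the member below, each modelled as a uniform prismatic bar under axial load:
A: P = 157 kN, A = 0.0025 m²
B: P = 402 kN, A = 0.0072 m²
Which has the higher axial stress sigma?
Model: a uniform prismatic bar under axial load, so sigma = P / A (SI units).
  A: sigma = 157000 / 0.0025 = 6.28 × 10⁷ Pa = 62.8 MPa
  B: sigma = 402000 / 0.0072 = 5.583 × 10⁷ Pa = 55.83 MPa
62.8 MPa > 55.83 MPa, so A is larger.
Final answer: A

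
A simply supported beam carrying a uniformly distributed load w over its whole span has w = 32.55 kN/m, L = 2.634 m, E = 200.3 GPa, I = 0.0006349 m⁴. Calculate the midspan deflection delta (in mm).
Model: a simply supported beam carrying a uniformly distributed load w over its whole span, so delta = (5·w·L^4) / (384·E·I).
Convert to SI units:
  w = 32.55 kN/m = 32550 N/m
  E = 200.3 GPa = 2.003 × 10¹¹ Pa
Substitute:
  delta = (5 × 32550 × 2.634^4) / (384 × (2.003 × 10¹¹) × 0.0006349)
  delta = 0.0001604 m
Convert: delta = 0.0001604 m = 0.1604 mm
Final answer: delta = 0.1604 mm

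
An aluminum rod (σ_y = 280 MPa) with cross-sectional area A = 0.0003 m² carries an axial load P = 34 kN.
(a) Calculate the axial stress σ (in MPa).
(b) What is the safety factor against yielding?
(a) Axial stress σ = P/A. Convert P = 34 kN = 34000 N.
  σ = 34000 / 0.0003 = 1.133 × 10⁸ Pa = 113.3 MPa
(b) Safety factor SF = σ_y/σ = 280 / 113.3 = 2.471
Final answer: (a) σ = 113.3 MPa, (b) SF = 2.471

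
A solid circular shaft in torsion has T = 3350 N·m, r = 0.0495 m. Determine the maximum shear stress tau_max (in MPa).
Model: a solid circular shaft in torsion, so tau_max = (2·T) / (π·r^3).
Substitute:
  tau_max = (2 × 3350) / (π × 0.0495^3)
  tau_max = 1.758 × 10⁷ Pa
Convert: tau_max = 1.758 × 10⁷ Pa = 17.58 MPa
Final answer: tau_max = 17.58 MPa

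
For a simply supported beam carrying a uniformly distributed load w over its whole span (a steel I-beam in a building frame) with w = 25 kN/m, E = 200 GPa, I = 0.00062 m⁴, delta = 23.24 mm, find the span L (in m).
Model: a simply supported beam carrying a uniformly distributed load w over its whole span, so delta = (5·w·L^4) / (384·E·I).
Solve for L: L = ((384·delta·E·I) / (5·w))^(1/4).
Convert to SI units:
  w = 25 kN/m = 25000 N/m
  E = 200 GPa = 2 × 10¹¹ Pa
  delta = 23.24 mm = 0.02324 m
Substitute:
  L = ((384 × 0.02324 × (2 × 10¹¹) × 0.00062) / (5 × 25000))^(1/4)
  L = 9.7 m
Final answer: L = 9.7 m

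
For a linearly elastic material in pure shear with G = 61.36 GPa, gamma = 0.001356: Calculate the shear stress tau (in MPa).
Model: a linearly elastic material in pure shear, so tau = G·gamma.
Convert to SI units:
  G = 61.36 GPa = 6.136 × 10¹⁰ Pa
Substitute:
  tau = (6.136 × 10¹⁰) × 0.001356
  tau = 8.32 × 10⁷ Pa
Convert: tau = 8.32 × 10⁷ Pa = 83.2 MPa
Final answer: tau = 83.2 MPa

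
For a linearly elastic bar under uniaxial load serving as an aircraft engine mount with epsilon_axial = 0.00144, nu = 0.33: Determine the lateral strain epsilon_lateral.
Model: a linearly elastic bar under uniaxial load, so epsilon_lateral = -nu·epsilon_axial.
Substitute:
  epsilon_lateral = -(0.33 × 0.00144)
  epsilon_lateral = -0.0004752
Final answer: epsilon_lateral = -0.0004752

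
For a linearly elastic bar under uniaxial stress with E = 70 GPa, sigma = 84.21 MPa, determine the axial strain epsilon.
Model: a linearly elastic bar under uniaxial stress, so sigma = E·epsilon.
Solve for epsilon: epsilon = sigma / E.
Convert to SI units:
  E = 70 GPa = 7 × 10¹⁰ Pa
  sigma = 84.21 MPa = 8.421 × 10⁷ Pa
Substitute:
  epsilon = (8.421 × 10⁷) / (7 × 10¹⁰)
  epsilon = 0.001203
Final answer: epsilon = 0.001203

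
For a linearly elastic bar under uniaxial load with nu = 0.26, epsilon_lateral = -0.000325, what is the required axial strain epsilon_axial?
Model: a linearly elastic bar under uniaxial load, so epsilon_lateral = -nu·epsilon_axial.
Solve for epsilon_axial: epsilon_axial = -epsilon_lateral / nu.
Substitute:
  epsilon_axial = -(-0.000325) / 0.26
  epsilon_axial = 0.00125
Final answer: epsilon_axial = 0.00125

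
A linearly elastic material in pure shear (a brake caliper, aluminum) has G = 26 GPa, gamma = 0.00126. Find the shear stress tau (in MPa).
Model: a linearly elastic material in pure shear, so tau = G·gamma.
Convert to SI units:
  G = 26 GPa = 2.6 × 10¹⁰ Pa
Substitute:
  tau = (2.6 × 10¹⁰) × 0.00126
  tau = 3.276 × 10⁷ Pa
Convert: tau = 3.276 × 10⁷ Pa = 32.76 MPa
Final answer: tau = 32.76 MPa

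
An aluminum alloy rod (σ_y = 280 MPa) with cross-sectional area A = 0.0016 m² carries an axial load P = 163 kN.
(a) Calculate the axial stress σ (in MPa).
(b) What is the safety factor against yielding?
(a) Axial stress σ = P/A. Convert P = 163 kN = 163000 N.
  σ = 163000 / 0.0016 = 1.019 × 10⁸ Pa = 101.9 MPa
(b) Safety factor SF = σ_y/σ = 280 / 101.9 = 2.748
Final answer: (a) σ = 101.9 MPa, (b) SF = 2.748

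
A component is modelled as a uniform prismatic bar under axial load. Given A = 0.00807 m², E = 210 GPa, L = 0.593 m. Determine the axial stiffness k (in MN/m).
Model: a uniform prismatic bar under axial load, so k = (A·E) / L.
Convert to SI units:
  E = 210 GPa = 2.1 × 10¹¹ Pa
Substitute:
  k = (0.00807 × (2.1 × 10¹¹)) / 0.593
  k = 2.858 × 10⁹ N/m
Convert: k = 2.858 × 10⁹ N/m = 2858 MN/m
Final answer: k = 2858 MN/m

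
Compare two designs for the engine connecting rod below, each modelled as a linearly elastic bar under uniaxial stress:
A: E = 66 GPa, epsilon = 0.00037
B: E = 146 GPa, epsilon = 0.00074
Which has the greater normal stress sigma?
Model: a linearly elastic bar under uniaxial stress, so sigma = E·epsilon (SI units).
  A: sigma = (6.6 × 10¹⁰) × 0.00037 = 2.442 × 10⁷ Pa = 24.42 MPa
  B: sigma = (1.46 × 10¹¹) × 0.00074 = 1.08 × 10⁸ Pa = 108 MPa
108 MPa > 24.42 MPa, so B is larger.
Final answer: B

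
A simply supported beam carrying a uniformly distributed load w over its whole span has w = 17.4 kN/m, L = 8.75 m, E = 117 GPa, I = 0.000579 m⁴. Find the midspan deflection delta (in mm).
Model: a simply supported beam carrying a uniformly distributed load w over its whole span, so delta = (5·w·L^4) / (384·E·I).
Convert to SI units:
  w = 17.4 kN/m = 17400 N/m
  E = 117 GPa = 1.17 × 10¹¹ Pa
Substitute:
  delta = (5 × 17400 × 8.75^4) / (384 × (1.17 × 10¹¹) × 0.000579)
  delta = 0.0196 m
Convert: delta = 0.0196 m = 19.6 mm
Final answer: delta = 19.6 mm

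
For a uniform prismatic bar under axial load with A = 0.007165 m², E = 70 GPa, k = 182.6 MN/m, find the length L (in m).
Model: a uniform prismatic bar under axial load, so k = (A·E) / L.
Solve for L: L = (A·E) / k.
Convert to SI units:
  E = 70 GPa = 7 × 10¹⁰ Pa
  k = 182.6 MN/m = 1.826 × 10⁸ N/m
Substitute:
  L = (0.007165 × (7 × 10¹⁰)) / (1.826 × 10⁸)
  L = 2.747 m
Final answer: L = 2.747 m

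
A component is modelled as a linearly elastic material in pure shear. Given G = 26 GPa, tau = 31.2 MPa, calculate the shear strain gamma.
Model: a linearly elastic material in pure shear, so tau = G·gamma.
Solve for gamma: gamma = tau / G.
Convert to SI units:
  G = 26 GPa = 2.6 × 10¹⁰ Pa
  tau = 31.2 MPa = 3.12 × 10⁷ Pa
Substitute:
  gamma = (3.12 × 10⁷) / (2.6 × 10¹⁰)
  gamma = 0.0012
Final answer: gamma = 0.0012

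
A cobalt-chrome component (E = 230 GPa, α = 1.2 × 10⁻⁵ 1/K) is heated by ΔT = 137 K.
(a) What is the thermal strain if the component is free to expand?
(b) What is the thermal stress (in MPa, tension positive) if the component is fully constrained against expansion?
(a) Free thermal strain ε_th = α·ΔT = (1.2 × 10⁻⁵) × 137 = 0.001644
(b) Fully constrained, the expansion is suppressed, so σ = -E·α·ΔT. Convert E = 230 GPa = 2.3 × 10¹¹ Pa.
  σ = -(2.3 × 10¹¹) × (1.2 × 10⁻⁵) × 137 = -3.781 × 10⁸ Pa = -378.1 MPa (compressive)
Final answer: (a) ε_th = 0.001644, (b) σ = -378.1 MPa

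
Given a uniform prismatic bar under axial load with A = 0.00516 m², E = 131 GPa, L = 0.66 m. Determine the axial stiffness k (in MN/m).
Model: a uniform prismatic bar under axial load, so k = (A·E) / L.
Convert to SI units:
  E = 131 GPa = 1.31 × 10¹¹ Pa
Substitute:
  k = (0.00516 × (1.31 × 10¹¹)) / 0.66
  k = 1.024 × 10⁹ N/m
Convert: k = 1.024 × 10⁹ N/m = 1024 MN/m
Final answer: k = 1024 MN/m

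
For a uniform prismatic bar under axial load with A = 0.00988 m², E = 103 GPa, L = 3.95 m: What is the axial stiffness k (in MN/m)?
Model: a uniform prismatic bar under axial load, so k = (A·E) / L.
Convert to SI units:
  E = 103 GPa = 1.03 × 10¹¹ Pa
Substitute:
  k = (0.00988 × (1.03 × 10¹¹)) / 3.95
  k = 2.576 × 10⁸ N/m
Convert: k = 2.576 × 10⁸ N/m = 257.6 MN/m
Final answer: k = 257.6 MN/m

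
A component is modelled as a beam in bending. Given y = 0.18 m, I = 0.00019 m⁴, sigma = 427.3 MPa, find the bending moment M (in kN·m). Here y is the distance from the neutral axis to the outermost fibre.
Model: a beam in bending, so sigma = (M·y) / I.
Solve for M: M = (sigma·I) / y.
Convert to SI units:
  sigma = 427.3 MPa = 4.273 × 10⁸ Pa
Substitute:
  M = ((4.273 × 10⁸) × 0.00019) / 0.18
  M = 451000 N·m
Convert: M = 451000 N·m = 451 kN·m
Final answer: M = 451 kN·m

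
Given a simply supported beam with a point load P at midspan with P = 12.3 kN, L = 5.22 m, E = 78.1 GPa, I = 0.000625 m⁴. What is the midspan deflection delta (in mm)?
Model: a simply supported beam with a point load P at midspan, so delta = (P·L^3) / (48·E·I).
Convert to SI units:
  P = 12.3 kN = 12300 N
  E = 78.1 GPa = 7.81 × 10¹⁰ Pa
Substitute:
  delta = (12300 × 5.22^3) / (48 × (7.81 × 10¹⁰) × 0.000625)
  delta = 0.0007467 m
Convert: delta = 0.0007467 m = 0.7467 mm
Final answer: delta = 0.7467 mm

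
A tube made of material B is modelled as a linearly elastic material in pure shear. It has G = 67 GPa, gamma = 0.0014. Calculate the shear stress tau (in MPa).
Model: a linearly elastic material in pure shear, so tau = G·gamma.
Convert to SI units:
  G = 67 GPa = 6.7 × 10¹⁰ Pa
Substitute:
  tau = (6.7 × 10¹⁰) × 0.0014
  tau = 9.38 × 10⁷ Pa
Convert: tau = 9.38 × 10⁷ Pa = 93.8 MPa
Final answer: tau = 93.8 MPa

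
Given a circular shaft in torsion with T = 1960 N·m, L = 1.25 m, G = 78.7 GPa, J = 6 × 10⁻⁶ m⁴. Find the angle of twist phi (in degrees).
Model: a circular shaft in torsion, so phi = (T·L) / (G·J).
Convert to SI units:
  G = 78.7 GPa = 7.87 × 10¹⁰ Pa
Substitute:
  phi = (1960 × 1.25) / ((7.87 × 10¹⁰) × (6 × 10⁻⁶))
  phi = 0.005188 rad
Convert to degrees: phi = 0.005188 × 180/π = 0.2973°
Final answer: phi = 0.2973°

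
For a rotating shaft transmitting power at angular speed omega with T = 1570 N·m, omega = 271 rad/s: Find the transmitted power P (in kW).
Model: a rotating shaft transmitting power at angular speed omega, so P = T·omega.
Substitute:
  P = 1570 × 271
  P = 425500 W
Convert: P = 425500 W = 425.5 kW
Final answer: P = 425.5 kW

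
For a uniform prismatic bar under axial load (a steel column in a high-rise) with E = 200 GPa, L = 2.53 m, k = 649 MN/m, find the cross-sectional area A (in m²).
Model: a uniform prismatic bar under axial load, so k = (A·E) / L.
Solve for A: A = (k·L) / E.
Convert to SI units:
  E = 200 GPa = 2 × 10¹¹ Pa
  k = 649 MN/m = 6.49 × 10⁸ N/m
Substitute:
  A = ((6.49 × 10⁸) × 2.53) / (2 × 10¹¹)
  A = 0.00821 m²
Final answer: A = 0.00821 m²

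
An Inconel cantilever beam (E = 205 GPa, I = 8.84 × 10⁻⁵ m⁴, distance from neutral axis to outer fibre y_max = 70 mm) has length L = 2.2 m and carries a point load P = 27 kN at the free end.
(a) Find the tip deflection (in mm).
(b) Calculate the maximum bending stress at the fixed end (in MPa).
(a) Tip deflection of a cantilever with an end point load: δ = P·L^3 / (3·E·I). Convert P = 27 kN = 27000 N, E = 205 GPa = 2.05 × 10¹¹ Pa.
  δ = (27000 × 2.2^3) / (3 × (2.05 × 10¹¹) × (8.84 × 10⁻⁵)) = 0.005288 m = 5.288 mm
(b) Maximum bending moment at the fixed end: M = P·L = 27000 × 2.2 = 59400 N·m. Convert y_max = 70 mm = 0.07 m.
  σ = M·y_max / I = (59400 × 0.07) / (8.84 × 10⁻⁵) = 4.704 × 10⁷ Pa = 47.04 MPa
Final answer: (a) δ = 5.288 mm, (b) σ = 47.04 MPa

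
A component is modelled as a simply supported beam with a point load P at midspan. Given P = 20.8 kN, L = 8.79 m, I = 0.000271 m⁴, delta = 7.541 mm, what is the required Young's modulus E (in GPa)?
Model: a simply supported beam with a point load P at midspan, so delta = (P·L^3) / (48·E·I).
Solve for E: E = (P·L^3) / (48·delta·I).
Convert to SI units:
  P = 20.8 kN = 20800 N
  delta = 7.541 mm = 0.007541 m
Substitute:
  E = (20800 × 8.79^3) / (48 × 0.007541 × 0.000271)
  E = 1.44 × 10¹¹ Pa
Convert: E = 1.44 × 10¹¹ Pa = 144 GPa
Final answer: E = 144 GPa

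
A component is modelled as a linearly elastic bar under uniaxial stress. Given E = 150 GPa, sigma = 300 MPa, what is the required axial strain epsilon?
Model: a linearly elastic bar under uniaxial stress, so sigma = E·epsilon.
Solve for epsilon: epsilon = sigma / E.
Convert to SI units:
  E = 150 GPa = 1.5 × 10¹¹ Pa
  sigma = 300 MPa = 3 × 10⁸ Pa
Substitute:
  epsilon = (3 × 10⁸) / (1.5 × 10¹¹)
  epsilon = 0.002
Final answer: epsilon = 0.002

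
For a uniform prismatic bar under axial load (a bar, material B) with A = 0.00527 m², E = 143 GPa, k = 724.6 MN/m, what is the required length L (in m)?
Model: a uniform prismatic bar under axial load, so k = (A·E) / L.
Solve for L: L = (A·E) / k.
Convert to SI units:
  E = 143 GPa = 1.43 × 10¹¹ Pa
  k = 724.6 MN/m = 7.246 × 10⁸ N/m
Substitute:
  L = (0.00527 × (1.43 × 10¹¹)) / (7.246 × 10⁸)
  L = 1.04 m
Final answer: L = 1.04 m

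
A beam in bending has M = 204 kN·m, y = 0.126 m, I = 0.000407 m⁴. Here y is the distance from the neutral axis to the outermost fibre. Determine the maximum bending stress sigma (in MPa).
Model: a beam in bending, so sigma = (M·y) / I.
Convert to SI units:
  M = 204 kN·m = 204000 N·m
Substitute:
  sigma = (204000 × 0.126) / 0.000407
  sigma = 6.315 × 10⁷ Pa
Convert: sigma = 6.315 × 10⁷ Pa = 63.15 MPa
Final answer: sigma = 63.15 MPa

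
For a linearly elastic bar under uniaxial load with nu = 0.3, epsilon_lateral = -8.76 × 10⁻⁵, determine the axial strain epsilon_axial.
Model: a linearly elastic bar under uniaxial load, so epsilon_lateral = -nu·epsilon_axial.
Solve for epsilon_axial: epsilon_axial = -epsilon_lateral / nu.
Substitute:
  epsilon_axial = -(-8.76 × 10⁻⁵) / 0.3
  epsilon_axial = 0.000292
Final answer: epsilon_axial = 0.000292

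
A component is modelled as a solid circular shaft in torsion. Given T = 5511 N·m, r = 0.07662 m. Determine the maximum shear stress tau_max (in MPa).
Model: a solid circular shaft in torsion, so tau_max = (2·T) / (π·r^3).
Substitute:
  tau_max = (2 × 5511) / (π × 0.07662^3)
  tau_max = 7.8 × 10⁶ Pa
Convert: tau_max = 7.8 × 10⁶ Pa = 7.8 MPa
Final answer: tau_max = 7.8 MPa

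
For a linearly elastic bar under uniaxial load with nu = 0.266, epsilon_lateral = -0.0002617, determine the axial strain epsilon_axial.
Model: a linearly elastic bar under uniaxial load, so epsilon_lateral = -nu·epsilon_axial.
Solve for epsilon_axial: epsilon_axial = -epsilon_lateral / nu.
Substitute:
  epsilon_axial = -(-0.0002617) / 0.266
  epsilon_axial = 0.0009838
Final answer: epsilon_axial = 0.0009838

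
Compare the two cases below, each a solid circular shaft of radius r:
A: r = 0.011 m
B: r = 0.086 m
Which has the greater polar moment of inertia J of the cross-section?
Model: a solid circular shaft of radius r, so J = (π·r^4) / 2 (SI units).
  A: J = (π × 0.011^4) / 2 = 2.3 × 10⁻⁸ m⁴
  B: J = (π × 0.086^4) / 2 = 8.592 × 10⁻⁵ m⁴
8.592 × 10⁻⁵ m⁴ > 2.3 × 10⁻⁸ m⁴, so B is larger.
Final answer: B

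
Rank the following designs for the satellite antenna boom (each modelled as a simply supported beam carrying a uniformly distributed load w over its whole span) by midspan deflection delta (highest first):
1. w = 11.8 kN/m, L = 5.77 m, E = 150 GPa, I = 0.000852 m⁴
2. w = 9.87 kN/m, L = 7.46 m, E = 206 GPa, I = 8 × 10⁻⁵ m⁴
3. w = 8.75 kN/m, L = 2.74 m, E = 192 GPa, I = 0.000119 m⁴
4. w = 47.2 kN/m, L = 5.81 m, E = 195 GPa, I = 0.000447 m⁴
Model: a simply supported beam carrying a uniformly distributed load w over its whole span, so delta = (5·w·L^4) / (384·E·I) (SI units).
  Case 1: delta = (5 × 11800 × 5.77^4) / (384 × (1.5 × 10¹¹) × 0.000852) = 0.001333 m = 1.333 mm
  Case 2: delta = (5 × 9870 × 7.46^4) / (384 × (2.06 × 10¹¹) × (8 × 10⁻⁵)) = 0.02415 m = 24.15 mm
  Case 3: delta = (5 × 8750 × 2.74^4) / (384 × (1.92 × 10¹¹) × 0.000119) = 0.0002811 m = 0.2811 mm
  Case 4: delta = (5 × 47200 × 5.81^4) / (384 × (1.95 × 10¹¹) × 0.000447) = 0.008034 m = 8.034 mm
Ordering: 24.15 mm (case 2) > 8.034 mm (case 4) > 1.333 mm (case 1) > 0.2811 mm (case 3)
Final answer: 2, 4, 1, 3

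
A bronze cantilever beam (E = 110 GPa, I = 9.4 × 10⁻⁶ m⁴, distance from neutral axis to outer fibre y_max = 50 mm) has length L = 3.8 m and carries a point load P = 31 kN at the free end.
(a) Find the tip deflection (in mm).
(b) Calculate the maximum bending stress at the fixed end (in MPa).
(a) Tip deflection of a cantilever with an end point load: δ = P·L^3 / (3·E·I). Convert P = 31 kN = 31000 N, E = 110 GPa = 1.1 × 10¹¹ Pa.
  δ = (31000 × 3.8^3) / (3 × (1.1 × 10¹¹) × (9.4 × 10⁻⁶)) = 0.5484 m = 548.4 mm
(b) Maximum bending moment at the fixed end: M = P·L = 31000 × 3.8 = 117800 N·m. Convert y_max = 50 mm = 0.05 m.
  σ = M·y_max / I = (117800 × 0.05) / (9.4 × 10⁻⁶) = 6.266 × 10⁸ Pa = 626.6 MPa
Final answer: (a) δ = 548.4 mm, (b) σ = 626.6 MPa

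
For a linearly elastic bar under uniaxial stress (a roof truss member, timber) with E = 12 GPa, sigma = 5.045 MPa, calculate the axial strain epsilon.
Model: a linearly elastic bar under uniaxial stress, so sigma = E·epsilon.
Solve for epsilon: epsilon = sigma / E.
Convert to SI units:
  E = 12 GPa = 1.2 × 10¹⁰ Pa
  sigma = 5.045 MPa = 5.045 × 10⁶ Pa
Substitute:
  epsilon = (5.045 × 10⁶) / (1.2 × 10¹⁰)
  epsilon = 0.0004204
Final answer: epsilon = 0.0004204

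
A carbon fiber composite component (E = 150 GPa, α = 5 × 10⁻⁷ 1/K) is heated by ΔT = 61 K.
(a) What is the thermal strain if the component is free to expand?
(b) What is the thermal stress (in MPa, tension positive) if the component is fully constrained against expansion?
(a) Free thermal strain ε_th = α·ΔT = (5 × 10⁻⁷) × 61 = 3.05 × 10⁻⁵
(b) Fully constrained, the expansion is suppressed, so σ = -E·α·ΔT. Convert E = 150 GPa = 1.5 × 10¹¹ Pa.
  σ = -(1.5 × 10¹¹) × (5 × 10⁻⁷) × 61 = -4.575 × 10⁶ Pa = -4.575 MPa (compressive)
Final answer: (a) ε_th = 3.05 × 10⁻⁵, (b) σ = -4.575 MPa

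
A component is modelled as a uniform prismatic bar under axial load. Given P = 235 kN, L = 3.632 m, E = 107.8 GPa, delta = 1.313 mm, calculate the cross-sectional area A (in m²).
Model: a uniform prismatic bar under axial load, so delta = (P·L) / (A·E).
Solve for A: A = (P·L) / (delta·E).
Convert to SI units:
  P = 235 kN = 235000 N
  E = 107.8 GPa = 1.078 × 10¹¹ Pa
  delta = 1.313 mm = 0.001313 m
Substitute:
  A = (235000 × 3.632) / (0.001313 × (1.078 × 10¹¹))
  A = 0.00603 m²
Final answer: A = 0.00603 m²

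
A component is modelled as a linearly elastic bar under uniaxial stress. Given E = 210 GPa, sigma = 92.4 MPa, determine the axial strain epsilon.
Model: a linearly elastic bar under uniaxial stress, so sigma = E·epsilon.
Solve for epsilon: epsilon = sigma / E.
Convert to SI units:
  E = 210 GPa = 2.1 × 10¹¹ Pa
  sigma = 92.4 MPa = 9.24 × 10⁷ Pa
Substitute:
  epsilon = (9.24 × 10⁷) / (2.1 × 10¹¹)
  epsilon = 0.00044
Final answer: epsilon = 0.00044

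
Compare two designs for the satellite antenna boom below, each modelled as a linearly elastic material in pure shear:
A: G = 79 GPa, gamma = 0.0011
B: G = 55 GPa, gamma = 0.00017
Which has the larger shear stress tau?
Model: a linearly elastic material in pure shear, so tau = G·gamma (SI units).
  A: tau = (7.9 × 10¹⁰) × 0.0011 = 8.69 × 10⁷ Pa = 86.9 MPa
  B: tau = (5.5 × 10¹⁰) × 0.00017 = 9.35 × 10⁶ Pa = 9.35 MPa
86.9 MPa > 9.35 MPa, so A is larger.
Final answer: A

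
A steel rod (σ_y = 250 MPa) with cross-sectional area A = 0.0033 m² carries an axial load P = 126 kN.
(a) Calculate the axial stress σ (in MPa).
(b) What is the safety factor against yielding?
(a) Axial stress σ = P/A. Convert P = 126 kN = 126000 N.
  σ = 126000 / 0.0033 = 3.818 × 10⁷ Pa = 38.18 MPa
(b) Safety factor SF = σ_y/σ = 250 / 38.18 = 6.548
Final answer: (a) σ = 38.18 MPa, (b) SF = 6.548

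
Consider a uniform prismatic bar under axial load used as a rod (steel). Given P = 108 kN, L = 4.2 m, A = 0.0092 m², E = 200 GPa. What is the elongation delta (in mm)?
Model: a uniform prismatic bar under axial load, so delta = (P·L) / (A·E).
Convert to SI units:
  P = 108 kN = 108000 N
  E = 200 GPa = 2 × 10¹¹ Pa
Substitute:
  delta = (108000 × 4.2) / (0.0092 × (2 × 10¹¹))
  delta = 0.0002465 m
Convert: delta = 0.0002465 m = 0.2465 mm
Final answer: delta = 0.2465 mm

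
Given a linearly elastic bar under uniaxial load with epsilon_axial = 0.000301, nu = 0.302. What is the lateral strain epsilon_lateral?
Model: a linearly elastic bar under uniaxial load, so epsilon_lateral = -nu·epsilon_axial.
Substitute:
  epsilon_lateral = -(0.302 × 0.000301)
  epsilon_lateral = -9.09 × 10⁻⁵
Final answer: epsilon_lateral = -9.09 × 10⁻⁵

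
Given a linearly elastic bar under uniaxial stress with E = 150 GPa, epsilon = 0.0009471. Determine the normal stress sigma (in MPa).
Model: a linearly elastic bar under uniaxial stress, so sigma = E·epsilon.
Convert to SI units:
  E = 150 GPa = 1.5 × 10¹¹ Pa
Substitute:
  sigma = (1.5 × 10¹¹) × 0.0009471
  sigma = 1.421 × 10⁸ Pa
Convert: sigma = 1.421 × 10⁸ Pa = 142.1 MPa
Final answer: sigma = 142.1 MPa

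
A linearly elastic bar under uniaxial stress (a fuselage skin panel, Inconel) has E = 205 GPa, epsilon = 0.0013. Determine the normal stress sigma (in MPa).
Model: a linearly elastic bar under uniaxial stress, so sigma = E·epsilon.
Convert to SI units:
  E = 205 GPa = 2.05 × 10¹¹ Pa
Substitute:
  sigma = (2.05 × 10¹¹) × 0.0013
  sigma = 2.665 × 10⁸ Pa
Convert: sigma = 2.665 × 10⁸ Pa = 266.5 MPa
Final answer: sigma = 266.5 MPa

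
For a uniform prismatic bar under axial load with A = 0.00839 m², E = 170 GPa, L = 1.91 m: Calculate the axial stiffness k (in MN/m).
Model: a uniform prismatic bar under axial load, so k = (A·E) / L.
Convert to SI units:
  E = 170 GPa = 1.7 × 10¹¹ Pa
Substitute:
  k = (0.00839 × (1.7 × 10¹¹)) / 1.91
  k = 7.468 × 10⁸ N/m
Convert: k = 7.468 × 10⁸ N/m = 746.8 MN/m
Final answer: k = 746.8 MN/m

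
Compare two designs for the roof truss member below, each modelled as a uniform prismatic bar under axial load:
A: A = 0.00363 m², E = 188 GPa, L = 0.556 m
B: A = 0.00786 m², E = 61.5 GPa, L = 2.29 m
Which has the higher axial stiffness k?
Model: a uniform prismatic bar under axial load, so k = (A·E) / L (SI units).
  A: k = (0.00363 × (1.88 × 10¹¹)) / 0.556 = 1.227 × 10⁹ N/m = 1227 MN/m
  B: k = (0.00786 × (6.15 × 10¹⁰)) / 2.29 = 2.111 × 10⁸ N/m = 211.1 MN/m
1227 MN/m > 211.1 MN/m, so A is larger.
Final answer: A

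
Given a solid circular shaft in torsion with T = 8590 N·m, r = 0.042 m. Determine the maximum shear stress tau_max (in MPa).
Model: a solid circular shaft in torsion, so tau_max = (2·T) / (π·r^3).
Substitute:
  tau_max = (2 × 8590) / (π × 0.042^3)
  tau_max = 7.381 × 10⁷ Pa
Convert: tau_max = 7.381 × 10⁷ Pa = 73.81 MPa
Final answer: tau_max = 73.81 MPa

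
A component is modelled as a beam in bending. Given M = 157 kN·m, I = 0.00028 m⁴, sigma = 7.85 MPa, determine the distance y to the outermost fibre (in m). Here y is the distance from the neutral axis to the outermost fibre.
Model: a beam in bending, so sigma = (M·y) / I.
Solve for y: y = (sigma·I) / M.
Convert to SI units:
  M = 157 kN·m = 157000 N·m
  sigma = 7.85 MPa = 7.85 × 10⁶ Pa
Substitute:
  y = ((7.85 × 10⁶) × 0.00028) / 157000
  y = 0.014 m
Final answer: y = 0.014 m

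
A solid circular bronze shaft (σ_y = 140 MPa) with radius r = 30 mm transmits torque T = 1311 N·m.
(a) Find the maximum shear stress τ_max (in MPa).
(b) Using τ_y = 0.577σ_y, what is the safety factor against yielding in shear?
(a) For a solid circular shaft, τ_max = T·r/J with J = π·r^4/2, i.e. τ_max = 2·T / (π·r^3). Convert r = 30 mm = 0.03 m.
  τ_max = (2 × 1311) / (π × 0.03^3) = 3.091 × 10⁷ Pa = 30.91 MPa
(b) τ_y = 0.577 × 140 = 80.78 MPa
  SF = τ_y/τ_max = 80.78 / 30.91 = 2.613
Final answer: (a) τ_max = 30.91 MPa, (b) SF = 2.613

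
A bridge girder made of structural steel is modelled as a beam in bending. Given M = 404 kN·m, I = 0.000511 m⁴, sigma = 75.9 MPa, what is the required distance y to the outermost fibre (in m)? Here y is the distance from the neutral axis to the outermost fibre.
Model: a beam in bending, so sigma = (M·y) / I.
Solve for y: y = (sigma·I) / M.
Convert to SI units:
  M = 404 kN·m = 404000 N·m
  sigma = 75.9 MPa = 7.59 × 10⁷ Pa
Substitute:
  y = ((7.59 × 10⁷) × 0.000511) / 404000
  y = 0.096 m
Final answer: y = 0.096 m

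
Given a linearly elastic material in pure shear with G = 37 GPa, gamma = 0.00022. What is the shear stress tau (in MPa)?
Model: a linearly elastic material in pure shear, so tau = G·gamma.
Convert to SI units:
  G = 37 GPa = 3.7 × 10¹⁰ Pa
Substitute:
  tau = (3.7 × 10¹⁰) × 0.00022
  tau = 8.14 × 10⁶ Pa
Convert: tau = 8.14 × 10⁶ Pa = 8.14 MPa
Final answer: tau = 8.14 MPa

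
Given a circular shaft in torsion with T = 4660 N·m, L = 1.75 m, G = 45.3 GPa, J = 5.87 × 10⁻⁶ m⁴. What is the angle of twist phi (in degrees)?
Model: a circular shaft in torsion, so phi = (T·L) / (G·J).
Convert to SI units:
  G = 45.3 GPa = 4.53 × 10¹⁰ Pa
Substitute:
  phi = (4660 × 1.75) / ((4.53 × 10¹⁰) × (5.87 × 10⁻⁶))
  phi = 0.03067 rad
Convert to degrees: phi = 0.03067 × 180/π = 1.757°
Final answer: phi = 1.757°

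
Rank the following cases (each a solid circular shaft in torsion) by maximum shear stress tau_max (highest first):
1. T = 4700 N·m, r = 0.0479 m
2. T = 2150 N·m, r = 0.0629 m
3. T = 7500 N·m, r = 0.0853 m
Model: a solid circular shaft in torsion, so tau_max = (2·T) / (π·r^3) (SI units).
  Case 1: tau_max = (2 × 4700) / (π × 0.0479^3) = 2.723 × 10⁷ Pa = 27.23 MPa
  Case 2: tau_max = (2 × 2150) / (π × 0.0629^3) = 5.5 × 10⁶ Pa = 5.5 MPa
  Case 3: tau_max = (2 × 7500) / (π × 0.0853^3) = 7.693 × 10⁶ Pa = 7.693 MPa
Ordering: 27.23 MPa (case 1) > 7.693 MPa (case 3) > 5.5 MPa (case 2)
Final answer: 1, 3, 2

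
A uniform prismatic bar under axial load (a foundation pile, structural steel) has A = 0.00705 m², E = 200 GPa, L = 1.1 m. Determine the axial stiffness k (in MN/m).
Model: a uniform prismatic bar under axial load, so k = (A·E) / L.
Convert to SI units:
  E = 200 GPa = 2 × 10¹¹ Pa
Substitute:
  k = (0.00705 × (2 × 10¹¹)) / 1.1
  k = 1.282 × 10⁹ N/m
Convert: k = 1.282 × 10⁹ N/m = 1282 MN/m
Final answer: k = 1282 MN/m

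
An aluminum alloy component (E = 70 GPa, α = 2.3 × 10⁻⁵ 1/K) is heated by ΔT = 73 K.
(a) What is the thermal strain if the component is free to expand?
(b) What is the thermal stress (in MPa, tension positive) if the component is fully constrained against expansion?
(a) Free thermal strain ε_th = α·ΔT = (2.3 × 10⁻⁵) × 73 = 0.001679
(b) Fully constrained, the expansion is suppressed, so σ = -E·α·ΔT. Convert E = 70 GPa = 7 × 10¹⁰ Pa.
  σ = -(7 × 10¹⁰) × (2.3 × 10⁻⁵) × 73 = -1.175 × 10⁸ Pa = -117.5 MPa (compressive)
Final answer: (a) ε_th = 0.001679, (b) σ = -117.5 MPa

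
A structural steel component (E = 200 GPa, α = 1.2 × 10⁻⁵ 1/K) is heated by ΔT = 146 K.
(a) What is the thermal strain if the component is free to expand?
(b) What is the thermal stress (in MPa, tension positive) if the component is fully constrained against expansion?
(a) Free thermal strain ε_th = α·ΔT = (1.2 × 10⁻⁵) × 146 = 0.001752
(b) Fully constrained, the expansion is suppressed, so σ = -E·α·ΔT. Convert E = 200 GPa = 2 × 10¹¹ Pa.
  σ = -(2 × 10¹¹) × (1.2 × 10⁻⁵) × 146 = -3.504 × 10⁸ Pa = -350.4 MPa (compressive)
Final answer: (a) ε_th = 0.001752, (b) σ = -350.4 MPa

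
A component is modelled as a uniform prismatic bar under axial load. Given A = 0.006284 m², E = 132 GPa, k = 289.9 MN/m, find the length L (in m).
Model: a uniform prismatic bar under axial load, so k = (A·E) / L.
Solve for L: L = (A·E) / k.
Convert to SI units:
  E = 132 GPa = 1.32 × 10¹¹ Pa
  k = 289.9 MN/m = 2.899 × 10⁸ N/m
Substitute:
  L = (0.006284 × (1.32 × 10¹¹)) / (2.899 × 10⁸)
  L = 2.861 m
Final answer: L = 2.861 m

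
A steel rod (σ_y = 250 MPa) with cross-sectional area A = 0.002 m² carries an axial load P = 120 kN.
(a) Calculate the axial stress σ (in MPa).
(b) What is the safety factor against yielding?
(a) Axial stress σ = P/A. Convert P = 120 kN = 120000 N.
  σ = 120000 / 0.002 = 6 × 10⁷ Pa = 60 MPa
(b) Safety factor SF = σ_y/σ = 250 / 60 = 4.167
Final answer: (a) σ = 60 MPa, (b) SF = 4.167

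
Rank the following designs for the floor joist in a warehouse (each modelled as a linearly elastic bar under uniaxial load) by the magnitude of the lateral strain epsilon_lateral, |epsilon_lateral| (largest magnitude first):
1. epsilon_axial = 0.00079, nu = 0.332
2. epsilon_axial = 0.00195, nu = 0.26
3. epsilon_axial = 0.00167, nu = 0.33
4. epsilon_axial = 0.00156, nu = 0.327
Model: a linearly elastic bar under uniaxial load, so epsilon_lateral = -nu·epsilon_axial (SI units).
  Case 1: epsilon_lateral = -(0.332 × 0.00079) = -0.0002623
  Case 2: epsilon_lateral = -(0.26 × 0.00195) = -0.000507
  Case 3: epsilon_lateral = -(0.33 × 0.00167) = -0.0005511
  Case 4: epsilon_lateral = -(0.327 × 0.00156) = -0.0005101
Ordering by |epsilon_lateral|: 0.0005511 (case 3) > 0.0005101 (case 4) > 0.000507 (case 2) > 0.0002623 (case 1)
Final answer: 3, 4, 2, 1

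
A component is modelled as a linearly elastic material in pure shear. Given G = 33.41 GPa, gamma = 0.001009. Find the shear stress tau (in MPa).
Model: a linearly elastic material in pure shear, so tau = G·gamma.
Convert to SI units:
  G = 33.41 GPa = 3.341 × 10¹⁰ Pa
Substitute:
  tau = (3.341 × 10¹⁰) × 0.001009
  tau = 3.371 × 10⁷ Pa
Convert: tau = 3.371 × 10⁷ Pa = 33.71 MPa
Final answer: tau = 33.71 MPa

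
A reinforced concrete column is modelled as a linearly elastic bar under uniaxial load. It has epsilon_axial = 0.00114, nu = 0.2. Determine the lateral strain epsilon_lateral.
Model: a linearly elastic bar under uniaxial load, so epsilon_lateral = -nu·epsilon_axial.
Substitute:
  epsilon_lateral = -(0.2 × 0.00114)
  epsilon_lateral = -0.000228
Final answer: epsilon_lateral = -0.000228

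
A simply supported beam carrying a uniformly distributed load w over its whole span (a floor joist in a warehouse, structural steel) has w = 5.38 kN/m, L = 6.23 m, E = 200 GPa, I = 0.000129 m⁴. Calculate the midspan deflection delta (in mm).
Model: a simply supported beam carrying a uniformly distributed load w over its whole span, so delta = (5·w·L^4) / (384·E·I).
Convert to SI units:
  w = 5.38 kN/m = 5380 N/m
  E = 200 GPa = 2 × 10¹¹ Pa
Substitute:
  delta = (5 × 5380 × 6.23^4) / (384 × (2 × 10¹¹) × 0.000129)
  delta = 0.00409 m
Convert: delta = 0.00409 m = 4.09 mm
Final answer: delta = 4.09 mm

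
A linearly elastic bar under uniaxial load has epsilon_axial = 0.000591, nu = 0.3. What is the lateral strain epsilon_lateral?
Model: a linearly elastic bar under uniaxial load, so epsilon_lateral = -nu·epsilon_axial.
Substitute:
  epsilon_lateral = -(0.3 × 0.000591)
  epsilon_lateral = -0.0001773
Final answer: epsilon_lateral = -0.0001773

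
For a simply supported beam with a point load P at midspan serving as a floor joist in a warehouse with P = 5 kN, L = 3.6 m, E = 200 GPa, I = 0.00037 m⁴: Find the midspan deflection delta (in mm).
Model: a simply supported beam with a point load P at midspan, so delta = (P·L^3) / (48·E·I).
Convert to SI units:
  P = 5 kN = 5000 N
  E = 200 GPa = 2 × 10¹¹ Pa
Substitute:
  delta = (5000 × 3.6^3) / (48 × (2 × 10¹¹) × 0.00037)
  delta = 6.568 × 10⁻⁵ m
Convert: delta = 6.568 × 10⁻⁵ m = 0.06568 mm
Final answer: delta = 0.06568 mm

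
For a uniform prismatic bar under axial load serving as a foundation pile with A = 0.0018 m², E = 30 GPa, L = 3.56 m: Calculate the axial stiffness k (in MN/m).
Model: a uniform prismatic bar under axial load, so k = (A·E) / L.
Convert to SI units:
  E = 30 GPa = 3 × 10¹⁰ Pa
Substitute:
  k = (0.0018 × (3 × 10¹⁰)) / 3.56
  k = 1.517 × 10⁷ N/m
Convert: k = 1.517 × 10⁷ N/m = 15.17 MN/m
Final answer: k = 15.17 MN/m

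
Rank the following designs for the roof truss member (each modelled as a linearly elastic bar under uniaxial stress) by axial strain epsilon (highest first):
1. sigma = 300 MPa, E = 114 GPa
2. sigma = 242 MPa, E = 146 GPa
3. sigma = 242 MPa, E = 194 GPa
Model: a linearly elastic bar under uniaxial stress, so epsilon = sigma / E (SI units).
  Case 1: epsilon = (3 × 10⁸) / (1.14 × 10¹¹) = 0.002632
  Case 2: epsilon = (2.42 × 10⁸) / (1.46 × 10¹¹) = 0.001658
  Case 3: epsilon = (2.42 × 10⁸) / (1.94 × 10¹¹) = 0.001247
Ordering: 0.002632 (case 1) > 0.001658 (case 2) > 0.001247 (case 3)
Final answer: 1, 2, 3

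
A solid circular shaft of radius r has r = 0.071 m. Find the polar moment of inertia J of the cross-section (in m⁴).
Model: a solid circular shaft of radius r, so J = (π·r^4) / 2.
Substitute:
  J = (π × 0.071^4) / 2
  J = 3.992 × 10⁻⁵ m⁴
Final answer: J = 3.992 × 10⁻⁵ m⁴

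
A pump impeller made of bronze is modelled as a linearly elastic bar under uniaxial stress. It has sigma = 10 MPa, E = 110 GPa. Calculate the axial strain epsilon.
Model: a linearly elastic bar under uniaxial stress, so epsilon = sigma / E.
Convert to SI units:
  sigma = 10 MPa = 1 × 10⁷ Pa
  E = 110 GPa = 1.1 × 10¹¹ Pa
Substitute:
  epsilon = (1 × 10⁷) / (1.1 × 10¹¹)
  epsilon = 9.091 × 10⁻⁵
Final answer: epsilon = 9.091 × 10⁻⁵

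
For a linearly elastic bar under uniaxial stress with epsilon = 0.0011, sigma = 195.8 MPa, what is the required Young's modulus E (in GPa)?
Model: a linearly elastic bar under uniaxial stress, so sigma = E·epsilon.
Solve for E: E = sigma / epsilon.
Convert to SI units:
  sigma = 195.8 MPa = 1.958 × 10⁸ Pa
Substitute:
  E = (1.958 × 10⁸) / 0.0011
  E = 1.78 × 10¹¹ Pa
Convert: E = 1.78 × 10¹¹ Pa = 178 GPa
Final answer: E = 178 GPa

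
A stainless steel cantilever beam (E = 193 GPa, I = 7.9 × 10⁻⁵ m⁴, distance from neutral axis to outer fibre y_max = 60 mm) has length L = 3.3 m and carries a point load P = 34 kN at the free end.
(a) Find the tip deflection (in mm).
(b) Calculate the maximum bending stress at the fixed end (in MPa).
(a) Tip deflection of a cantilever with an end point load: δ = P·L^3 / (3·E·I). Convert P = 34 kN = 34000 N, E = 193 GPa = 1.93 × 10¹¹ Pa.
  δ = (34000 × 3.3^3) / (3 × (1.93 × 10¹¹) × (7.9 × 10⁻⁵)) = 0.02671 m = 26.71 mm
(b) Maximum bending moment at the fixed end: M = P·L = 34000 × 3.3 = 112200 N·m. Convert y_max = 60 mm = 0.06 m.
  σ = M·y_max / I = (112200 × 0.06) / (7.9 × 10⁻⁵) = 8.522 × 10⁷ Pa = 85.22 MPa
Final answer: (a) δ = 26.71 mm, (b) σ = 85.22 MPa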